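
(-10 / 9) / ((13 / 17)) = -170 / 117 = -1.45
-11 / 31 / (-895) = 11 / 27745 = 0.00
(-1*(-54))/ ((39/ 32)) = 576/ 13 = 44.31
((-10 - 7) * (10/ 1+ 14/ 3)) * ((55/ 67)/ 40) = -2057/ 402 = -5.12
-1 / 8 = -0.12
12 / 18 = 2 / 3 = 0.67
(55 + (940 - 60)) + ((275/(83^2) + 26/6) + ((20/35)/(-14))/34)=16171863824/17215611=939.37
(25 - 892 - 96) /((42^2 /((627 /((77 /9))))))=-54891 /1372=-40.01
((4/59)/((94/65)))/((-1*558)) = -65/773667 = -0.00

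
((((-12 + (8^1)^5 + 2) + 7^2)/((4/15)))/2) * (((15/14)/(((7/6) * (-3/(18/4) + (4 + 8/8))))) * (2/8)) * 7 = 66434175/2912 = 22813.93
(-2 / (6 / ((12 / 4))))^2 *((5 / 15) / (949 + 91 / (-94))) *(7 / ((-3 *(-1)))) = 658 / 802035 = 0.00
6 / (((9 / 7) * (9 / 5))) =70 / 27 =2.59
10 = 10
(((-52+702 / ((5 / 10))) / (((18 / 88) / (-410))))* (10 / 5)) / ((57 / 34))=-3232993.06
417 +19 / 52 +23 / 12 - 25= 15377 / 39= 394.28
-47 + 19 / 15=-686 / 15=-45.73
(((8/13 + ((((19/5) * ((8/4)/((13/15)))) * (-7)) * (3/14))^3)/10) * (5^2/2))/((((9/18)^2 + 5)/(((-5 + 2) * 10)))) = 249942950/15379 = 16252.22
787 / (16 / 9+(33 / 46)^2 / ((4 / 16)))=205.14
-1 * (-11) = 11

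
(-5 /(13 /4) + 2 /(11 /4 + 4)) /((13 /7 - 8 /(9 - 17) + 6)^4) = -261709 /1296623484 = -0.00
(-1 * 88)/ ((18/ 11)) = -484/ 9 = -53.78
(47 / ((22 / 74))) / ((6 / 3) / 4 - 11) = -3478 / 231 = -15.06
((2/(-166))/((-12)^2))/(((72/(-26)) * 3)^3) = 0.00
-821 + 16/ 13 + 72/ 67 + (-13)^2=-565884/ 871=-649.69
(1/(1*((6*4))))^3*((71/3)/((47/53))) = 3763/1949184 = 0.00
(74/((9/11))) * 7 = 5698/9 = 633.11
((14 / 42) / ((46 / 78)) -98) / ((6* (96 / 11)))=-2739 / 1472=-1.86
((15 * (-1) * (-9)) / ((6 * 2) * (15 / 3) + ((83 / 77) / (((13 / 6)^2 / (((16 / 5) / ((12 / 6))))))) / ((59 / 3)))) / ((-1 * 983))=-0.00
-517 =-517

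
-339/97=-3.49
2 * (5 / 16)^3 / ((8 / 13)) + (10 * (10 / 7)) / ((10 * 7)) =243465 / 802816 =0.30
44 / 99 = 4 / 9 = 0.44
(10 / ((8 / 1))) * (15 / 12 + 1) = 45 / 16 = 2.81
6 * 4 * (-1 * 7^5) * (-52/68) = 308457.88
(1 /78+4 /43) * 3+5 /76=16285 /42484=0.38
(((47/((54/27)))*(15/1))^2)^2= 247033850625/16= 15439615664.06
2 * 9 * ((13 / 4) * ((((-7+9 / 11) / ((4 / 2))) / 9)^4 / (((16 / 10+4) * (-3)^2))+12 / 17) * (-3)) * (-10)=4722214607240 / 3810364173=1239.31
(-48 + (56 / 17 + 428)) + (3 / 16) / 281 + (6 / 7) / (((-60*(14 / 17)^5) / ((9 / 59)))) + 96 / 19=78291219674501481 / 201603966410560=388.34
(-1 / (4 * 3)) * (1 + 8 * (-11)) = 7.25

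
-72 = -72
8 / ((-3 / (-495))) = 1320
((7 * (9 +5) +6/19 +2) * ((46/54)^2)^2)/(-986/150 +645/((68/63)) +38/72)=453370404100/5076949819959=0.09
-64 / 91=-0.70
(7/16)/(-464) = -7/7424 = -0.00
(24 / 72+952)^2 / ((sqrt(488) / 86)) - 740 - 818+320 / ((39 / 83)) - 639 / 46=-1598213 / 1794+350985307 * sqrt(122) / 1098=3529855.43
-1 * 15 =-15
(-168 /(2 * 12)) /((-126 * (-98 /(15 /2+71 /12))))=-23 /3024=-0.01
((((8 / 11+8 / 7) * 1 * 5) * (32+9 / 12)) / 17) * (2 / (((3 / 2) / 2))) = 62880 / 1309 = 48.04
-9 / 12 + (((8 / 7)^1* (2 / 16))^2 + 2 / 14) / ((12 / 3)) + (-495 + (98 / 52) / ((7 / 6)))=-1258951 / 2548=-494.09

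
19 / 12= 1.58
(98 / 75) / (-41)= -0.03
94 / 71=1.32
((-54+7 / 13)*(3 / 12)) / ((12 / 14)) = -15.59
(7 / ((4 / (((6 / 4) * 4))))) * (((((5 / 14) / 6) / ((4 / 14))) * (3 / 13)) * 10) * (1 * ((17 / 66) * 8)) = 2975 / 286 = 10.40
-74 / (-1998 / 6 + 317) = 37 / 8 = 4.62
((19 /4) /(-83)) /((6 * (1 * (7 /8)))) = -19 /1743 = -0.01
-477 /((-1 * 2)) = 477 /2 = 238.50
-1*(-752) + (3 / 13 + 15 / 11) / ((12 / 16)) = 107840 / 143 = 754.13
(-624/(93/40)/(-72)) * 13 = 13520/279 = 48.46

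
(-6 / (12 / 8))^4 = 256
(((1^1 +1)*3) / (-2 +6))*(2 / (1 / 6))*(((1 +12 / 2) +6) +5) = 324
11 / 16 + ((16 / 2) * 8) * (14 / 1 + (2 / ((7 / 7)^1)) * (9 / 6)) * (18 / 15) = 104503 / 80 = 1306.29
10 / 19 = 0.53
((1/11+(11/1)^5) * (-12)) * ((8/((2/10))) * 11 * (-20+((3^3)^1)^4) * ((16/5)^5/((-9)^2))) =-31589660609493336064/16875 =-1871979887969975.47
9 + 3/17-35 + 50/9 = -3101/153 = -20.27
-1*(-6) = 6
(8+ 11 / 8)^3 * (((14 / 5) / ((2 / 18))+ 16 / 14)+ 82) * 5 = 99984375 / 224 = 446358.82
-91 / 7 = -13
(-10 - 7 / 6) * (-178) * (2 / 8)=496.92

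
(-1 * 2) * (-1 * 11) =22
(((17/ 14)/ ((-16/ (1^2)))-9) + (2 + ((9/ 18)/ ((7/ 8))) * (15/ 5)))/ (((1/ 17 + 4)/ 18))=-61251/ 2576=-23.78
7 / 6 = 1.17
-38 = -38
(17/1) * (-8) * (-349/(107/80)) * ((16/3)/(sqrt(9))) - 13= 60741401/963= 63075.18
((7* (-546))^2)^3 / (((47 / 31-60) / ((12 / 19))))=-23664152541485426810112 / 703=-33661667911074575832.31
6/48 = 1/8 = 0.12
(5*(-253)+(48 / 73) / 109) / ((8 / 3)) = -30196671 / 63656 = -474.37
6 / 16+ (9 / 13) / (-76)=723 / 1976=0.37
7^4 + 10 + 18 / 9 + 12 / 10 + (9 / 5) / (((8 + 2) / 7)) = 2415.46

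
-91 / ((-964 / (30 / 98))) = 195 / 6748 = 0.03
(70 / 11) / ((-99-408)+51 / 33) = -7 / 556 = -0.01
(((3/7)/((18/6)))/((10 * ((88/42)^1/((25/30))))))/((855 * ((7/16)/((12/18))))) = 2/197505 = 0.00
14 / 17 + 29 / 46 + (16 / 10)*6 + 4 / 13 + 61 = 3678143 / 50830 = 72.36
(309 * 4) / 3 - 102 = 310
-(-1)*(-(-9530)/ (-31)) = -9530/ 31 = -307.42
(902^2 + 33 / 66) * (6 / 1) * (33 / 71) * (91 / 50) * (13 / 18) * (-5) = -21174870717 / 1420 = -14911880.79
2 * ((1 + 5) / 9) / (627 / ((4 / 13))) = 16 / 24453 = 0.00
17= 17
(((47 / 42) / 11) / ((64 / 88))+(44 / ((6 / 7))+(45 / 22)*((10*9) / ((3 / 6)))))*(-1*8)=-517015 / 154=-3357.24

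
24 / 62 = 12 / 31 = 0.39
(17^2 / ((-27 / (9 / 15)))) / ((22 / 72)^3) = -1498176 / 6655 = -225.12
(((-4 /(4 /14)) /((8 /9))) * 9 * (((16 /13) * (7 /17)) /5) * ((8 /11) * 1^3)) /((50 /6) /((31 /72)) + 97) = -3937248 /43843085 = -0.09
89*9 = 801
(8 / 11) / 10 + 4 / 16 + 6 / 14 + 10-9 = 2697 / 1540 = 1.75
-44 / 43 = -1.02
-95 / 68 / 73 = -95 / 4964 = -0.02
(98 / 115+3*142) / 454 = 24544 / 26105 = 0.94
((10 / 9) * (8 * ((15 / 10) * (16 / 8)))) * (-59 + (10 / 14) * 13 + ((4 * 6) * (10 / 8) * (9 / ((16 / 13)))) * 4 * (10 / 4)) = 400220 / 7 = 57174.29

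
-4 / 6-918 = -2756 / 3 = -918.67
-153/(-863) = 153/863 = 0.18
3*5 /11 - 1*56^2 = -34481 /11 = -3134.64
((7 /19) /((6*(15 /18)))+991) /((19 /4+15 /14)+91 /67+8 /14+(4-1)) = 58876384 /638685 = 92.18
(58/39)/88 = 29/1716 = 0.02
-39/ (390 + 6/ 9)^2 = -351/ 1373584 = -0.00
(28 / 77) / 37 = 4 / 407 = 0.01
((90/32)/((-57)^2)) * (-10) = -25/2888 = -0.01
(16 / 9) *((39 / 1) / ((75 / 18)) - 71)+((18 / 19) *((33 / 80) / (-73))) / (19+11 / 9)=-49792221917 / 454381200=-109.58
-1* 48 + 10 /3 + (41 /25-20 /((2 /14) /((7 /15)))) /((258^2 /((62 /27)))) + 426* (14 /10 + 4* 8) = 955927452833 /67396050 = 14183.73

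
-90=-90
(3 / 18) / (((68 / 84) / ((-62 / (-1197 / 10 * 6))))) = 155 / 8721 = 0.02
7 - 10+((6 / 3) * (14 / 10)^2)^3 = 894317 / 15625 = 57.24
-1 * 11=-11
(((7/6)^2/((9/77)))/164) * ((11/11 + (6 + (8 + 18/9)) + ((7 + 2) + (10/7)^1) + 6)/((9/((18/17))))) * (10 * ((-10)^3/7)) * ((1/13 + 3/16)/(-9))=2646875/225828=11.72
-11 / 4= -2.75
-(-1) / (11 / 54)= 54 / 11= 4.91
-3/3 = -1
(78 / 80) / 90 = 13 / 1200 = 0.01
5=5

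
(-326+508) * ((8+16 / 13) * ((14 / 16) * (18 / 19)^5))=2777664960 / 2476099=1121.79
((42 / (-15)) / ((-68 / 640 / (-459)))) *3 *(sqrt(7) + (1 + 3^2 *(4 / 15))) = -616896 / 5-36288 *sqrt(7) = -219388.22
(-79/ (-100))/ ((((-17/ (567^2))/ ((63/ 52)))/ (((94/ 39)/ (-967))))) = 25067461797/ 555638200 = 45.11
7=7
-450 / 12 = -75 / 2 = -37.50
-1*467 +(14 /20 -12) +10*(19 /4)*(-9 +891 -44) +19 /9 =3539593 /90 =39328.81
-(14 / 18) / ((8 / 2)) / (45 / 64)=-112 / 405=-0.28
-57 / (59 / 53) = -3021 / 59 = -51.20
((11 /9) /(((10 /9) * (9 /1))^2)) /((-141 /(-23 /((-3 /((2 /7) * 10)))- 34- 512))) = 60533 /1332450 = 0.05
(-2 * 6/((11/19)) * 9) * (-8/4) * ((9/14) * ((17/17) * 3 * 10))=554040/77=7195.32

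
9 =9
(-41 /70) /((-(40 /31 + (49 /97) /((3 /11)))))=369861 /1984430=0.19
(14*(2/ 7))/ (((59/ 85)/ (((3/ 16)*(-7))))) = -1785/ 236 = -7.56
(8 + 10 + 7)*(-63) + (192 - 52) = -1435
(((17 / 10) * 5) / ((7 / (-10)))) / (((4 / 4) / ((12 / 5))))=-204 / 7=-29.14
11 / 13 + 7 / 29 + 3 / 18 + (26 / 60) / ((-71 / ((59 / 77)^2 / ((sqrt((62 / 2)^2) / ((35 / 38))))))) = 66986650567 / 53414405044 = 1.25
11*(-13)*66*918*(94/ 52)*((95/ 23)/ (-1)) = 1487889810/ 23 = 64690861.30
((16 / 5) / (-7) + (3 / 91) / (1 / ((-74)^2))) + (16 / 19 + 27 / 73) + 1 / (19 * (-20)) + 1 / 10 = 457863947 / 2524340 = 181.38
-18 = -18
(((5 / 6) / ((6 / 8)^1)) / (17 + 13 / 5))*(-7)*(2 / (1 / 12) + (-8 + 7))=-575 / 63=-9.13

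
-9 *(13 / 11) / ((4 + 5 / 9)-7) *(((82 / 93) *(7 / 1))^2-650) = -309603879 / 116281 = -2662.55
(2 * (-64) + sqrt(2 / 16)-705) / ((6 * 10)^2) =-833 / 3600 + sqrt(2) / 14400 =-0.23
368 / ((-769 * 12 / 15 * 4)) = -115 / 769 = -0.15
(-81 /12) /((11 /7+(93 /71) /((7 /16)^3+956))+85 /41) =-239396270589 /129308364440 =-1.85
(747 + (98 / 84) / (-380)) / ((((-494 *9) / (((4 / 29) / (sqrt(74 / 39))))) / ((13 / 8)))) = -1703153 *sqrt(2886) / 3346729920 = -0.03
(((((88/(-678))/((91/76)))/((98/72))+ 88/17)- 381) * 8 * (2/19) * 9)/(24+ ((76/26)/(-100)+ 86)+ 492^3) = -7727732253600/323044905951070639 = -0.00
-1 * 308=-308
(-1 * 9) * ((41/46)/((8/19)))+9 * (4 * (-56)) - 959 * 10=-4278019/368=-11625.05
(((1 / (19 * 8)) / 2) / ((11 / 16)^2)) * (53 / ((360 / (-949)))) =-100594 / 103455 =-0.97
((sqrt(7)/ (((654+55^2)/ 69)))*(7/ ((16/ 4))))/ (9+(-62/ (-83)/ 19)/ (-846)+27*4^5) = 322195293*sqrt(7)/ 271498171377056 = 0.00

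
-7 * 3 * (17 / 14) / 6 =-17 / 4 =-4.25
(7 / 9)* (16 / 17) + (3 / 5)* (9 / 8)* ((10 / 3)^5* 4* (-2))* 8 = -2719888 / 153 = -17777.05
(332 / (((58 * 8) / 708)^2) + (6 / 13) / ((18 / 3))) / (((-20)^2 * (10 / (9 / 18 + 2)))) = 6761471 / 13994240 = 0.48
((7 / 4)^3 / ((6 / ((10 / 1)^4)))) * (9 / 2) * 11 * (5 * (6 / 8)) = 106115625 / 64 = 1658056.64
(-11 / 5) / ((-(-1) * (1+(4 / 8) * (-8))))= 11 / 15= 0.73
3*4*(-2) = -24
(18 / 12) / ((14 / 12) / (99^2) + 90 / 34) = 1499553 / 2646389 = 0.57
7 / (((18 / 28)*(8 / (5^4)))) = 30625 / 36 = 850.69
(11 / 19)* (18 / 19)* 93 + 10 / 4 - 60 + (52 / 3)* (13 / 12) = 79835 / 6498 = 12.29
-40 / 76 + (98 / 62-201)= -117768 / 589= -199.95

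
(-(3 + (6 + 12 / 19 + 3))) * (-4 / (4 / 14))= 3360 / 19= 176.84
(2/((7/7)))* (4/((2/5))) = 20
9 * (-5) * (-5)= 225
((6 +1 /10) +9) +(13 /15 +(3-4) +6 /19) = 8711 /570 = 15.28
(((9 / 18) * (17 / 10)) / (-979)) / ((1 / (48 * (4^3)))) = -2.67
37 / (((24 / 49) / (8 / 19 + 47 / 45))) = 2271689 / 20520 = 110.71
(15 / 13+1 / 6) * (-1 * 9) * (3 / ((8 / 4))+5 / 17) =-18849 / 884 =-21.32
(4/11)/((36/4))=4/99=0.04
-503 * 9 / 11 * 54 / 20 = -122229 / 110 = -1111.17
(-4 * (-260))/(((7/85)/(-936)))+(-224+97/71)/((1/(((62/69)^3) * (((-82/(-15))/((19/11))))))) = -183347976492356848/15510552435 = -11820854.05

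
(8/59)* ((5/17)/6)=20/3009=0.01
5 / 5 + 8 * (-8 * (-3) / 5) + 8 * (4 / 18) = 1853 / 45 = 41.18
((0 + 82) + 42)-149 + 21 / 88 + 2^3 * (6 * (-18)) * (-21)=1594493 / 88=18119.24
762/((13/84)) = 64008/13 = 4923.69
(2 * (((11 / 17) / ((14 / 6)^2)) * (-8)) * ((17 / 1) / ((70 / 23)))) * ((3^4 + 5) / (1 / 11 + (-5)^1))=957352 / 5145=186.07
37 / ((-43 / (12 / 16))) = -111 / 172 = -0.65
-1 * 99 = -99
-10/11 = -0.91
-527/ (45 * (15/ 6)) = -1054/ 225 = -4.68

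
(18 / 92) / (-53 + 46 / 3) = -27 / 5198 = -0.01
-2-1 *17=-19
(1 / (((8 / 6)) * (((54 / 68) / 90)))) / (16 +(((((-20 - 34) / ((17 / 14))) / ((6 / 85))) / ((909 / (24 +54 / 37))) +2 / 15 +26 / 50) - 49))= -23823375 / 14011462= -1.70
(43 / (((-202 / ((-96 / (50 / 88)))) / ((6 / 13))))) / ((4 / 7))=953568 / 32825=29.05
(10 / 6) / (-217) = -5 / 651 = -0.01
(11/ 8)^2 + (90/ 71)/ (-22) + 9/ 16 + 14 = 819513/ 49984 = 16.40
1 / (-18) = -1 / 18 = -0.06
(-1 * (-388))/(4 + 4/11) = 1067/12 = 88.92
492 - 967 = -475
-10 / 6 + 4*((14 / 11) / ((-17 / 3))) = -1439 / 561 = -2.57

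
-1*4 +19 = 15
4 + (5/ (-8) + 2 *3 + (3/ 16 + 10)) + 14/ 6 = 21.90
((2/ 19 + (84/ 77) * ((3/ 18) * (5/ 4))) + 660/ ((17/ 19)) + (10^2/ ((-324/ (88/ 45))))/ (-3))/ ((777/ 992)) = 812868619408/ 862515621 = 942.44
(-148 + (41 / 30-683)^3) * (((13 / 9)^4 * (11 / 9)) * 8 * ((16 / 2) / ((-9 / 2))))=42983572158254162864 / 1793613375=23964792389.14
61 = 61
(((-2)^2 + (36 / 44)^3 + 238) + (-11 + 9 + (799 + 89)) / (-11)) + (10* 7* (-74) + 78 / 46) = -5016.30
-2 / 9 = -0.22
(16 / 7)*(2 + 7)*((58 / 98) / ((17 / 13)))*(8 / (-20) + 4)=977184 / 29155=33.52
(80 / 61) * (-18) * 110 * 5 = -792000 / 61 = -12983.61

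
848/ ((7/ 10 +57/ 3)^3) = 848000/ 7645373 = 0.11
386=386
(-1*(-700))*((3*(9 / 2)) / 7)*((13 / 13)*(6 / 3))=2700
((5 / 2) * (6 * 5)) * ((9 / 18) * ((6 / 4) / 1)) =225 / 4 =56.25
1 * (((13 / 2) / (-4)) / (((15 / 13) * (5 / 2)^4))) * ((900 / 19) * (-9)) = 36504 / 2375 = 15.37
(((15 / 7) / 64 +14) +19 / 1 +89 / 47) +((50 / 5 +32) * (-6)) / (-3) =2504129 / 21056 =118.93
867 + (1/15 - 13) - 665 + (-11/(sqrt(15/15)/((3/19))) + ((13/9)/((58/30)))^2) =187.89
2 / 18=1 / 9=0.11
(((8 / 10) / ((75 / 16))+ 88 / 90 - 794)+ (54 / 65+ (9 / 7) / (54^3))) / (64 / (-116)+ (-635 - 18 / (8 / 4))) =4571142377003 / 3720025764000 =1.23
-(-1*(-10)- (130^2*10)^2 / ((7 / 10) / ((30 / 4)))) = 2142074999930 / 7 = 306010714275.71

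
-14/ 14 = -1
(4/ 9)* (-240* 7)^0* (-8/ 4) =-8/ 9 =-0.89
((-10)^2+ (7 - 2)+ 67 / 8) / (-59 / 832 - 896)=-94328 / 745531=-0.13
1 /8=0.12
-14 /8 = -7 /4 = -1.75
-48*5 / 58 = -120 / 29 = -4.14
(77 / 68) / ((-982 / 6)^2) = 693 / 16393508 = 0.00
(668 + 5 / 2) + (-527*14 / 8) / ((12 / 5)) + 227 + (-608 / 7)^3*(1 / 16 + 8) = -86972010739 / 16464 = -5282556.53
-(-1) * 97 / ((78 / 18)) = 291 / 13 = 22.38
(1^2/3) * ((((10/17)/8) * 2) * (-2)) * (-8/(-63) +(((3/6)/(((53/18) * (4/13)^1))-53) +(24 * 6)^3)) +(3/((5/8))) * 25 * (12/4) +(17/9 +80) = -199099522247/681156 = -292296.51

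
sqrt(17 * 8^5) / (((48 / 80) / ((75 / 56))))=2000 * sqrt(34) / 7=1665.99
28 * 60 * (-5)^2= 42000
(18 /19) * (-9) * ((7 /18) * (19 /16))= -63 /16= -3.94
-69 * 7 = -483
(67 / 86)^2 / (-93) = -4489 / 687828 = -0.01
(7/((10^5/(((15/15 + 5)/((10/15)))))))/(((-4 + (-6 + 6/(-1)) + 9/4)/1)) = -63/1375000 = -0.00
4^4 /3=256 /3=85.33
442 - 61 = 381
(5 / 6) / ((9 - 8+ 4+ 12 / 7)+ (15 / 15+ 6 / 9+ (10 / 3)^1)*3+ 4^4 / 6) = 35 / 2704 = 0.01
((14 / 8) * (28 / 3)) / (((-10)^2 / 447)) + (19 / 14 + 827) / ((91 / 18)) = 15088037 / 63700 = 236.86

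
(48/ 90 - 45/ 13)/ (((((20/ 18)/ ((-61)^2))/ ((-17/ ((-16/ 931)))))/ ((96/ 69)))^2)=-53470767415859838513/ 859625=-62202434103079.64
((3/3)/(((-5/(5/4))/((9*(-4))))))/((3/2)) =6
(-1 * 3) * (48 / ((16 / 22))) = -198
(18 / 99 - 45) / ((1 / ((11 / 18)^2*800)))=-1084600 / 81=-13390.12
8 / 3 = 2.67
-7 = -7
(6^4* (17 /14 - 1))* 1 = 1944 /7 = 277.71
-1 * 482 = -482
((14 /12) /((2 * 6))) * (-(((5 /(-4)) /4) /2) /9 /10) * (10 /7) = 5 /20736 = 0.00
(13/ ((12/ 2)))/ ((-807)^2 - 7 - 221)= 13/ 3906126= 0.00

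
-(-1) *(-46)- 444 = -490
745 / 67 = 11.12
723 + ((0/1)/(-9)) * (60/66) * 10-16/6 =2161/3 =720.33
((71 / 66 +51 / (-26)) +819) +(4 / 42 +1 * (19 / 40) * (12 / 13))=24583997 / 30030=818.65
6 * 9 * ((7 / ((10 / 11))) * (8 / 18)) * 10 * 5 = 9240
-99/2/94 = -99/188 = -0.53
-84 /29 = -2.90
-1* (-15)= 15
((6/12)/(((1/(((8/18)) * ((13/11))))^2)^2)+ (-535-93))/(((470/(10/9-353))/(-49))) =-936091379567246/40633211223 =-23037.59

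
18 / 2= 9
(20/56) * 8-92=-89.14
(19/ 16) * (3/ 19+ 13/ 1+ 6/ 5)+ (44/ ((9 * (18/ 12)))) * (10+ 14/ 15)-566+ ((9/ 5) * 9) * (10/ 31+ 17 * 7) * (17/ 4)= 193398331/ 25110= 7702.04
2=2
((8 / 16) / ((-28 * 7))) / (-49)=1 / 19208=0.00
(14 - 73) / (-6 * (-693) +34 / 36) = -1062 / 74861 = -0.01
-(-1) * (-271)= -271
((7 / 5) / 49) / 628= 1 / 21980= 0.00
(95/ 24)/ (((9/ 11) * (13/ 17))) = 17765/ 2808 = 6.33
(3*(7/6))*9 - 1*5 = 53/2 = 26.50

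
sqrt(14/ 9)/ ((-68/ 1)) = -sqrt(14)/ 204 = -0.02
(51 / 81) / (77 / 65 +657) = 1105 / 1155114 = 0.00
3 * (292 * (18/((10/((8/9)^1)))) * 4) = 28032/5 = 5606.40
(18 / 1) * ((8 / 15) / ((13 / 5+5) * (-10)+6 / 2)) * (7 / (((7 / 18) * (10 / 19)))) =-4.50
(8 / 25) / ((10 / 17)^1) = 0.54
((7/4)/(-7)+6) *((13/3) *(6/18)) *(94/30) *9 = 14053/60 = 234.22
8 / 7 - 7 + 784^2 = 4302551 / 7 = 614650.14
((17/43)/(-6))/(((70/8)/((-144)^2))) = -235008/1505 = -156.15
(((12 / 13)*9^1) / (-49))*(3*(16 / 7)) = -5184 / 4459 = -1.16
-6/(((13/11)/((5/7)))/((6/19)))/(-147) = 660/84721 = 0.01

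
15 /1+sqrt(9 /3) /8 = sqrt(3) /8+15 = 15.22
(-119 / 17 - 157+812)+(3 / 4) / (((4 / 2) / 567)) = 860.62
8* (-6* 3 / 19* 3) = -432 / 19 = -22.74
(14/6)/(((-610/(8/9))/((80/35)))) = -64/8235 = -0.01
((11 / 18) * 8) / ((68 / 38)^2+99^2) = 15884 / 31853853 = 0.00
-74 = -74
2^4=16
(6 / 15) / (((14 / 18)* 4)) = 9 / 70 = 0.13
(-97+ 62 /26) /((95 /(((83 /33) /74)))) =-0.03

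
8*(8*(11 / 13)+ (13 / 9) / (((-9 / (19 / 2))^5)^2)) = 3863960241054577 / 52218083189376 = 74.00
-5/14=-0.36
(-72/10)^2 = 1296/25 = 51.84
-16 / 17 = -0.94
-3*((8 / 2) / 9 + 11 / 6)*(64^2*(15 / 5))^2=-1031798784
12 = 12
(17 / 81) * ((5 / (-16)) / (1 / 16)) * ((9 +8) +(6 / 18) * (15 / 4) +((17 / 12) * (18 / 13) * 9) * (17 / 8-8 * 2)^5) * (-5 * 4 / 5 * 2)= -657424117596905 / 8626176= -76212694.66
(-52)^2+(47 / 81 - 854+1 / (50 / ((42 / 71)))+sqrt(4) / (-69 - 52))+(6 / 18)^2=32195979421 / 17396775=1850.69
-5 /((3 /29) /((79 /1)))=-11455 /3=-3818.33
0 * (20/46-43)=0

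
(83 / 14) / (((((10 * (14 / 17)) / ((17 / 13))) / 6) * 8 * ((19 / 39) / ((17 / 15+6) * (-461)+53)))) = -873102813 / 186200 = -4689.06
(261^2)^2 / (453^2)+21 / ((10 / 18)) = 2582348634 / 114005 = 22651.19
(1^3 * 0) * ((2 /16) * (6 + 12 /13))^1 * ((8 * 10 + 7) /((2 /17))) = 0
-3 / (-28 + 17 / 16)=48 / 431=0.11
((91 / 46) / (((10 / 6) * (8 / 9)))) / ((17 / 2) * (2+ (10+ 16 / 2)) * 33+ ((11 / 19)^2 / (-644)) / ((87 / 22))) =540168993 / 2269369264360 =0.00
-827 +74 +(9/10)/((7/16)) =-26283/35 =-750.94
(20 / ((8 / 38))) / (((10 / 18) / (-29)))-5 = -4964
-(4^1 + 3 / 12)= -17 / 4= -4.25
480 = 480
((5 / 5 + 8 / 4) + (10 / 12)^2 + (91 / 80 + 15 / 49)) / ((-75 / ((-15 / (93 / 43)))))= 7794653 / 16405200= 0.48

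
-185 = -185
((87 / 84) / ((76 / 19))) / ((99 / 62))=899 / 5544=0.16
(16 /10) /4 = 2 /5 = 0.40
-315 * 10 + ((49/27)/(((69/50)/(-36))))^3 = -109262.66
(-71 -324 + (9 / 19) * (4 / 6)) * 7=-52493 / 19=-2762.79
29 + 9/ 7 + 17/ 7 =229/ 7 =32.71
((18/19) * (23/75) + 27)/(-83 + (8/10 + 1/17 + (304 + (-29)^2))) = 220371/8582585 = 0.03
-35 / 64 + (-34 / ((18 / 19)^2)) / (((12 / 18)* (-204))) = -1391 / 5184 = -0.27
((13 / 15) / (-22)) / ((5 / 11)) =-13 / 150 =-0.09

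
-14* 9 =-126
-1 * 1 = -1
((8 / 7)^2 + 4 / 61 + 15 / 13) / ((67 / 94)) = 9224690 / 2603419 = 3.54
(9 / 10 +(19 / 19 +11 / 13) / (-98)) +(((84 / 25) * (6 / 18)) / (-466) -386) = -2858003991 / 7421050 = -385.12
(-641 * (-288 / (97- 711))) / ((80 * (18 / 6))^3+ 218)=-46152 / 2122017463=-0.00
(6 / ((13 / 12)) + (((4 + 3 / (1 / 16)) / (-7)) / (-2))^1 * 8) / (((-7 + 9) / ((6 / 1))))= 9624 / 91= 105.76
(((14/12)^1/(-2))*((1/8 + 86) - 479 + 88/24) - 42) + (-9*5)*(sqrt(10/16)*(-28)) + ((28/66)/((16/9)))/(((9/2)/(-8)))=584857/3168 + 315*sqrt(10)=1180.73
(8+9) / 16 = 17 / 16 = 1.06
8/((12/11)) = 22/3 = 7.33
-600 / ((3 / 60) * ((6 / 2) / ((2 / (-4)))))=2000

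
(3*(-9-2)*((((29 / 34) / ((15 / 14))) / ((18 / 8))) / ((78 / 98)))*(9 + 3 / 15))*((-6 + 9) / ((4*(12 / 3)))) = -2516591 / 99450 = -25.31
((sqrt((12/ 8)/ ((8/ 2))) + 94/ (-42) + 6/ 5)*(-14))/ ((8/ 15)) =109/ 4 - 105*sqrt(6)/ 16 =11.18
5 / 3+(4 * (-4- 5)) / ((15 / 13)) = -443 / 15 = -29.53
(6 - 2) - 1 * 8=-4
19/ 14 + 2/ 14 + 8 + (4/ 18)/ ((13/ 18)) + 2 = 307/ 26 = 11.81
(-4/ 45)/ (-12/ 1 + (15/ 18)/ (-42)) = 112/ 15145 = 0.01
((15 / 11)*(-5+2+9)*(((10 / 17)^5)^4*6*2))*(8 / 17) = 864000000000000000000000 / 760011273043096061689099387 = 0.00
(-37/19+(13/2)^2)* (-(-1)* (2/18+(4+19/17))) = 204200/969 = 210.73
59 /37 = 1.59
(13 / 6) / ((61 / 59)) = 767 / 366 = 2.10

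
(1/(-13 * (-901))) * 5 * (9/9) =5/11713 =0.00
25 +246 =271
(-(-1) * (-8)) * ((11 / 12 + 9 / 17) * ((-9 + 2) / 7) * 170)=5900 / 3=1966.67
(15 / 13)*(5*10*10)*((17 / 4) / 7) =31875 / 91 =350.27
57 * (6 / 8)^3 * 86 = 66177 / 32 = 2068.03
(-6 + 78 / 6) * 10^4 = 70000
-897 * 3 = -2691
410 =410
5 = 5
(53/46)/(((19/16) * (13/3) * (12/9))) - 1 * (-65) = 370219/5681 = 65.17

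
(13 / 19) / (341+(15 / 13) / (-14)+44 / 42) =7098 / 3547547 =0.00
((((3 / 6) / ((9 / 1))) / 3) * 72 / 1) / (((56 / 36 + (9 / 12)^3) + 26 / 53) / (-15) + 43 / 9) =610560 / 2112497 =0.29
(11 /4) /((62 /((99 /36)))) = 121 /992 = 0.12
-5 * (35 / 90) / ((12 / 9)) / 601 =-35 / 14424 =-0.00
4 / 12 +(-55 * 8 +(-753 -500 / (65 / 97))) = -75614 / 39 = -1938.82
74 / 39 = 1.90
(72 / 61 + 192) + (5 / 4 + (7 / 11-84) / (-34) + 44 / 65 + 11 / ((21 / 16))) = 12826405057 / 62282220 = 205.94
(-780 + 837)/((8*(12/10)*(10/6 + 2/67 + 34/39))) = 2.31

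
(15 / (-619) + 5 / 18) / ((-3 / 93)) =-87575 / 11142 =-7.86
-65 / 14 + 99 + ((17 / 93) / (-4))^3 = 34001744713 / 360351936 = 94.36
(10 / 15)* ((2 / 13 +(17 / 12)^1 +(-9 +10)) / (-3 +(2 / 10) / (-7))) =-14035 / 24804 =-0.57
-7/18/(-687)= 7/12366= 0.00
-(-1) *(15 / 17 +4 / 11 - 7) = -1076 / 187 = -5.75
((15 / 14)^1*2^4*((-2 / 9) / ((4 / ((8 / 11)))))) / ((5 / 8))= -256 / 231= -1.11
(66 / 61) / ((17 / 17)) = 66 / 61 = 1.08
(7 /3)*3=7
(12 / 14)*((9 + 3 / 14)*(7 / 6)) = 129 / 14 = 9.21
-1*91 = -91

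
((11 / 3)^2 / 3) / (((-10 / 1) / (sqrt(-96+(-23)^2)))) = -121 * sqrt(433) / 270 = -9.33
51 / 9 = 17 / 3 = 5.67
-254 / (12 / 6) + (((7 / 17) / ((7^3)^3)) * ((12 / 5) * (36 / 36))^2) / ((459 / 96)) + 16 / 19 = -99836697268597 / 791363057275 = -126.16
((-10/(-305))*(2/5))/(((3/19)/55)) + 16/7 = 8780/1281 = 6.85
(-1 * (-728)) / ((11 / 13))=9464 / 11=860.36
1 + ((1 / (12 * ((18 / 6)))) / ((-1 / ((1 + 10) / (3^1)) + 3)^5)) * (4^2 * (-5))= 10773949 / 10935000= 0.99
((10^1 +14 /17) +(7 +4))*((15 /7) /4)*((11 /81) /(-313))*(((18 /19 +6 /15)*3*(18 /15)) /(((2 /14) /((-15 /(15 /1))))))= 261184 /1516485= 0.17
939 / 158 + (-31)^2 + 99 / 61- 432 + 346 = 8506171 / 9638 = 882.57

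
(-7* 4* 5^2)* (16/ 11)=-11200/ 11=-1018.18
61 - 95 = -34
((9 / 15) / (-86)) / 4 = -3 / 1720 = -0.00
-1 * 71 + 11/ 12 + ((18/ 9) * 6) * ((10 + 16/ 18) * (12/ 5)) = 14611/ 60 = 243.52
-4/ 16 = -1/ 4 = -0.25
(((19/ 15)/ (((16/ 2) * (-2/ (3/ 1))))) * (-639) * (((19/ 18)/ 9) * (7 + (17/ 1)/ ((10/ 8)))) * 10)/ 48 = 2639993/ 34560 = 76.39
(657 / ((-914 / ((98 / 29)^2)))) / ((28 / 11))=-2478861 / 768674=-3.22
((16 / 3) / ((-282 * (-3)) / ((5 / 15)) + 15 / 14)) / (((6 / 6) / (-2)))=-448 / 106641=-0.00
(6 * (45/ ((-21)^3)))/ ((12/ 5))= -0.01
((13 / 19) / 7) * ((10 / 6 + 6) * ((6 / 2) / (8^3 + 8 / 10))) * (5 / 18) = 7475 / 6138216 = 0.00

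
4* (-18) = -72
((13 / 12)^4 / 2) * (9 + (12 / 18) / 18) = 1742221 / 279936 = 6.22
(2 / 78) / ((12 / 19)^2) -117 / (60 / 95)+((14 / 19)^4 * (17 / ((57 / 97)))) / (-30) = -185.47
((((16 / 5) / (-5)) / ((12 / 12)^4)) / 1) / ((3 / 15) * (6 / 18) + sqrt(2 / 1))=48 / 2245-144 * sqrt(2) / 449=-0.43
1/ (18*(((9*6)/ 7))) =7/ 972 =0.01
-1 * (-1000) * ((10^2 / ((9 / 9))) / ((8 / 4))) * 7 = 350000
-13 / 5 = -2.60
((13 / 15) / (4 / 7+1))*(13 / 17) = 1183 / 2805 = 0.42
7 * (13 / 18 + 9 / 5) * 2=1589 / 45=35.31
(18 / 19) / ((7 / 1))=18 / 133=0.14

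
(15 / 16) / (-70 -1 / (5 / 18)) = -75 / 5888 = -0.01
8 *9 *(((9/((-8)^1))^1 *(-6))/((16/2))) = 243/4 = 60.75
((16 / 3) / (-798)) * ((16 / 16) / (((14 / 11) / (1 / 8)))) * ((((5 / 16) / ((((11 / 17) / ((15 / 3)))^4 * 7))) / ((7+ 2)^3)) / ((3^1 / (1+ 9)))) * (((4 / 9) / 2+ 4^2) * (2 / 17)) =-5603890625 / 6146382302676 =-0.00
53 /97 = 0.55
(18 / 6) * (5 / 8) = 15 / 8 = 1.88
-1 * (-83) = 83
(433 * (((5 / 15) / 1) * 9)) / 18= 433 / 6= 72.17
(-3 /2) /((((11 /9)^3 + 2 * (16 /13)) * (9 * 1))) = -3159 /81262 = -0.04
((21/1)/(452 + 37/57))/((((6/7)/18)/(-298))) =-7490826/25801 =-290.33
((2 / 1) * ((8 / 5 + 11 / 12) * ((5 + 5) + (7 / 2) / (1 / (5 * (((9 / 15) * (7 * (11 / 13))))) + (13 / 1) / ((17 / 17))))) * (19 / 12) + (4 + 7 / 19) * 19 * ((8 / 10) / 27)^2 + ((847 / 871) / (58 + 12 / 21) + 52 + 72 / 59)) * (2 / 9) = 19262624073000929 / 641419326849600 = 30.03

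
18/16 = 9/8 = 1.12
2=2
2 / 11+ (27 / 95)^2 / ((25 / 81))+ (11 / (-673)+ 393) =657142167247 / 1670301875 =393.43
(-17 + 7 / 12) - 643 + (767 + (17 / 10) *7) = 7169 / 60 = 119.48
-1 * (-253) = 253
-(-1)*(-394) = -394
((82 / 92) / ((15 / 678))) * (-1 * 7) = -32431 / 115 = -282.01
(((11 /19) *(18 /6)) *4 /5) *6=792 /95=8.34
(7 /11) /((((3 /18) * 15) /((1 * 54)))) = 756 /55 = 13.75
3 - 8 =-5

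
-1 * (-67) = 67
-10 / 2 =-5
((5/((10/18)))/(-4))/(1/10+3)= -45/62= -0.73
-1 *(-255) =255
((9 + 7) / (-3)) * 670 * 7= -75040 / 3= -25013.33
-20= -20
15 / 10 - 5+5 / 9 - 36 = -701 / 18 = -38.94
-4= -4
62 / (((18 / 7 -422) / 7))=-1519 / 1468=-1.03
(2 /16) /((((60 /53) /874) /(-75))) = -115805 /16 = -7237.81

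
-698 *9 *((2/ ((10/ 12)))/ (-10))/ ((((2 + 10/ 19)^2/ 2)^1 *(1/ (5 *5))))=377967/ 32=11811.47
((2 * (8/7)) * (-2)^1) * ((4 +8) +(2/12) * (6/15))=-5792/105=-55.16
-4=-4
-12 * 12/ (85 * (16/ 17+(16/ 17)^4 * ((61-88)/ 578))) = -12778713/ 6822805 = -1.87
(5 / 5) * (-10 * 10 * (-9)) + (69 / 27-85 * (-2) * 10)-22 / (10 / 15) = 23126 / 9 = 2569.56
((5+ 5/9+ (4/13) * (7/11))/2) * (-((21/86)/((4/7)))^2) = -8886101/16922048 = -0.53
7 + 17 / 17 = 8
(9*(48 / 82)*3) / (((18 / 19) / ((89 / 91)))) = 60876 / 3731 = 16.32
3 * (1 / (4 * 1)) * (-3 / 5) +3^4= 1611 / 20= 80.55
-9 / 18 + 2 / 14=-0.36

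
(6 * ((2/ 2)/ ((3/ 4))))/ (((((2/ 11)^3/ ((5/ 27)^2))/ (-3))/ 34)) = -4655.76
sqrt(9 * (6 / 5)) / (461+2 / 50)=5 * sqrt(30) / 3842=0.01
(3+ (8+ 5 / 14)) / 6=53 / 28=1.89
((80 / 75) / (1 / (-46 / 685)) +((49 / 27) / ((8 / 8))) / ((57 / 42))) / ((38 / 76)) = 4447388 / 1757025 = 2.53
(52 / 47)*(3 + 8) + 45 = 2687 / 47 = 57.17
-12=-12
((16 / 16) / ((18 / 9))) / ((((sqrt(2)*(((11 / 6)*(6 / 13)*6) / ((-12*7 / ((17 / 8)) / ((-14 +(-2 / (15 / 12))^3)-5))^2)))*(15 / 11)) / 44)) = 11211200000*sqrt(2) / 2408748241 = 6.58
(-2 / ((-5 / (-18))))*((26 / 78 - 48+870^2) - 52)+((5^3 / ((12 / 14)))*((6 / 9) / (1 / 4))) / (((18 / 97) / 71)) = -2146568522 / 405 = -5300169.19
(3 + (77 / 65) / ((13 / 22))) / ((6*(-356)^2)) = 4229 / 642551520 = 0.00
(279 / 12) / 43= 93 / 172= 0.54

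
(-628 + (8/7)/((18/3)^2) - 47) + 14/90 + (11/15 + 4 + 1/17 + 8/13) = -9320128/13923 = -669.41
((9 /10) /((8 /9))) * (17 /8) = 1377 /640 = 2.15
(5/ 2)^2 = 25/ 4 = 6.25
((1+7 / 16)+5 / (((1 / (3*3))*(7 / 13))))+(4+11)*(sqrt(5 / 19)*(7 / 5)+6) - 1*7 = 21*sqrt(95) / 19+18817 / 112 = 178.78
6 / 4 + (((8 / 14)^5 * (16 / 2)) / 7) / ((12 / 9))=365235 / 235298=1.55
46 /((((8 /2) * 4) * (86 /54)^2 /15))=251505 /14792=17.00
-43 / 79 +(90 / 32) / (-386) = -269123 / 487904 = -0.55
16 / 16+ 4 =5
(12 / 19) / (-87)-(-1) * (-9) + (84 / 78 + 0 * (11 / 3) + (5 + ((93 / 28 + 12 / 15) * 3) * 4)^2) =25952418143 / 8774675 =2957.65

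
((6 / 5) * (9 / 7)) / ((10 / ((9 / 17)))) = 243 / 2975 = 0.08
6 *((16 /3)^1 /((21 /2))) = 64 /21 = 3.05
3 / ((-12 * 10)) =-0.02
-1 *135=-135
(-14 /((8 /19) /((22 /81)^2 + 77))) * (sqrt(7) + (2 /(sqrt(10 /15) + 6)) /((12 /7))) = -67255573 * sqrt(7) /26244 - 470789011 /927288 + 470789011 * sqrt(6) /16691184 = -7218.89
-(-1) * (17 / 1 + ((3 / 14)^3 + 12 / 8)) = 18.51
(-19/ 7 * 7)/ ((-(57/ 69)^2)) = 529/ 19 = 27.84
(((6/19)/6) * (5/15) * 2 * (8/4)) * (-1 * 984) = -69.05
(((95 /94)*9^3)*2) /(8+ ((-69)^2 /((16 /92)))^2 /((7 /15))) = 7756560 /8453589483457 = 0.00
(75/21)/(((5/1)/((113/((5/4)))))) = 452/7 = 64.57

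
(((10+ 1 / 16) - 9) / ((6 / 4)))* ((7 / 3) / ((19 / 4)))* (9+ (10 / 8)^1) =4879 / 1368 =3.57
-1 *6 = -6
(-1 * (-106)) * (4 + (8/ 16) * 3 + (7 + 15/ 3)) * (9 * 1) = 16695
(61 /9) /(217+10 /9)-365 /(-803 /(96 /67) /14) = 13236317 /1446731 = 9.15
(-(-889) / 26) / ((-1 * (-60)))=889 / 1560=0.57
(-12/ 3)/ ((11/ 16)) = -64/ 11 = -5.82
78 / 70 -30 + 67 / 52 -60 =-159427 / 1820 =-87.60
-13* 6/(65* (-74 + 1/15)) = 18/1109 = 0.02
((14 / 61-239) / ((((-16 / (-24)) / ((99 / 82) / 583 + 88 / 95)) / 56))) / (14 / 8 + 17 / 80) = -3751647107040 / 395405599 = -9488.10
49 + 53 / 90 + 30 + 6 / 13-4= 88979 / 1170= 76.05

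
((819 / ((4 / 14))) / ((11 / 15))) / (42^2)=195 / 88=2.22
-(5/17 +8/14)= -0.87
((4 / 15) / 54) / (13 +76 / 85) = 34 / 95661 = 0.00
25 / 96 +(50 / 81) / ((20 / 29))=2995 / 2592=1.16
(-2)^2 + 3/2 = 11/2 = 5.50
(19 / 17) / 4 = 19 / 68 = 0.28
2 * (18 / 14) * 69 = 177.43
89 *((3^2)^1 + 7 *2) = 2047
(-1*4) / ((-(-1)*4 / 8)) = -8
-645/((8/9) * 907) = -5805/7256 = -0.80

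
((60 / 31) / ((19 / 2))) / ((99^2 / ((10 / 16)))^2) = 125 / 150877613304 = 0.00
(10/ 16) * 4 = 5/ 2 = 2.50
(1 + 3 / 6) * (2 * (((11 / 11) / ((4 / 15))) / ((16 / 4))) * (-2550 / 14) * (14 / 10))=-11475 / 16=-717.19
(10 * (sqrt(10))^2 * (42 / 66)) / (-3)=-21.21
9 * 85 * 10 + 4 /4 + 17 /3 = 22970 /3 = 7656.67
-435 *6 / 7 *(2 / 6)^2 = -290 / 7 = -41.43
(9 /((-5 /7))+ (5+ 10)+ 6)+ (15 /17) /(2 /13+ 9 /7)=9.01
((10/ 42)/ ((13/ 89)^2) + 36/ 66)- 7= 183676/ 39039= 4.70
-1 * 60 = -60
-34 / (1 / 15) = -510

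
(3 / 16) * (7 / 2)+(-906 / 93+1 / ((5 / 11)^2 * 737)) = -15085863 / 1661600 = -9.08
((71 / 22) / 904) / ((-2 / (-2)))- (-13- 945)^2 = -18252490361 / 19888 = -917764.00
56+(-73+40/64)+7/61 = -7935/488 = -16.26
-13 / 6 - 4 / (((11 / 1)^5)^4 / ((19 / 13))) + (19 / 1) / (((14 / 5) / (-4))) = -10766018168905757827246795 / 367321497233177765023746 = -29.31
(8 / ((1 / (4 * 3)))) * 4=384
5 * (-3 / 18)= -5 / 6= -0.83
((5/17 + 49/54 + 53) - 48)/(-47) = -5693/43146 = -0.13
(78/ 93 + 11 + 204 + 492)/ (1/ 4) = 87772/ 31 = 2831.35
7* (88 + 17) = 735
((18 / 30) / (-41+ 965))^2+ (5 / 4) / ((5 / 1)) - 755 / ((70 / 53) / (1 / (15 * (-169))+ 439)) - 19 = -301766315078953 / 1202401200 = -250969.74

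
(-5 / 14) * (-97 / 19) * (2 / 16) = 0.23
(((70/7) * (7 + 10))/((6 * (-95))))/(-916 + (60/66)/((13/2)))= 0.00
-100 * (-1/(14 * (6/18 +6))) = 150/133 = 1.13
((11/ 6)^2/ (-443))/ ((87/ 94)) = -5687/ 693738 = -0.01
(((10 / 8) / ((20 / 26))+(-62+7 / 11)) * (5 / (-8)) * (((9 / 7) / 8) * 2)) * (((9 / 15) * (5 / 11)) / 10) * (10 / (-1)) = -101385 / 30976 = -3.27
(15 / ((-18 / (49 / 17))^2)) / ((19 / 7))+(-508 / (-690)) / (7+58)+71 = 315413156629 / 4432884300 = 71.15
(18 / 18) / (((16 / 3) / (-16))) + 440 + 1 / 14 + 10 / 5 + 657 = 15345 / 14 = 1096.07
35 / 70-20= -39 / 2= -19.50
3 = 3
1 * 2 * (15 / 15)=2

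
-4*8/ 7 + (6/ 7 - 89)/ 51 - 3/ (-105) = -11194/ 1785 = -6.27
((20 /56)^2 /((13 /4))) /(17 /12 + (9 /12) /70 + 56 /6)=1000 /274183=0.00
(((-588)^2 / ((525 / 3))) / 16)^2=9529569 / 625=15247.31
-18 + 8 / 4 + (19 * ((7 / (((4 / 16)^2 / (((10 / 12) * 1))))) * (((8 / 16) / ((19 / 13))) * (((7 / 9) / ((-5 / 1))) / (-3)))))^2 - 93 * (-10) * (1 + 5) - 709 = 38345959 / 6561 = 5844.53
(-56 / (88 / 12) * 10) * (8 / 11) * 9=-60480 / 121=-499.83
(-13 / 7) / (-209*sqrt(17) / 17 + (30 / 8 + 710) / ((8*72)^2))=837342904320 / 538518376464475897 + 4785194057859072*sqrt(17) / 538518376464475897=0.04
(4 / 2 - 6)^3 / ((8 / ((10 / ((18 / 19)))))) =-84.44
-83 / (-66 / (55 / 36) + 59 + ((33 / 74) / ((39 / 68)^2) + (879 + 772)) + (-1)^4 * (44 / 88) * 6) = -7784985 / 156746051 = -0.05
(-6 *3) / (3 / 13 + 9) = -39 / 20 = -1.95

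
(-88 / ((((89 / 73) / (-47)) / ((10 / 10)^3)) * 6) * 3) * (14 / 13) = 2113496 / 1157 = 1826.70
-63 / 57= -21 / 19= -1.11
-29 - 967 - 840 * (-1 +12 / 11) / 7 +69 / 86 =-951777 / 946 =-1006.11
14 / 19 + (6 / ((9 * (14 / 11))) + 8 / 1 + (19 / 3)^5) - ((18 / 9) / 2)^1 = 329588143 / 32319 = 10197.97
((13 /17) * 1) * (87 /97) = 0.69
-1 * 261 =-261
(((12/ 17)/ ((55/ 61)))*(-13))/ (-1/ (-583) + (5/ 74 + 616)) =-956968/ 57927415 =-0.02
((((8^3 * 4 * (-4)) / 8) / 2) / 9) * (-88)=45056 / 9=5006.22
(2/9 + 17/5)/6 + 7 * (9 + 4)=24733/270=91.60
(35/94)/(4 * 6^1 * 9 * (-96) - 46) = -35/1953508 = -0.00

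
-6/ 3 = -2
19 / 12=1.58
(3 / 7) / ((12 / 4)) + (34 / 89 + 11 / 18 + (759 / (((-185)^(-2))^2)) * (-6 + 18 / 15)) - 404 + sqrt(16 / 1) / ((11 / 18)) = -526408827947225479 / 123354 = -4267464597396.32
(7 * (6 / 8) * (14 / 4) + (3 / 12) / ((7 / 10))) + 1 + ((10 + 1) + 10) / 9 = 3707 / 168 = 22.07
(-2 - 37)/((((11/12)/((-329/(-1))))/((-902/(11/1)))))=1147791.27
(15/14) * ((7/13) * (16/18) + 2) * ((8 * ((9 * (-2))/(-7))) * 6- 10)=575650/1911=301.23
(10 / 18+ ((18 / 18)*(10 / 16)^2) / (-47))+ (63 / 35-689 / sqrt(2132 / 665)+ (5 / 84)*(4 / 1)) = 2449661 / 947520-53*sqrt(354445) / 82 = -382.22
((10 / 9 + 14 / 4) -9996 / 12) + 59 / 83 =-1236551 / 1494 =-827.68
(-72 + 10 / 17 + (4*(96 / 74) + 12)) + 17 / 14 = -466791 / 8806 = -53.01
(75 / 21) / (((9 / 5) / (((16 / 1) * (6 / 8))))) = 500 / 21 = 23.81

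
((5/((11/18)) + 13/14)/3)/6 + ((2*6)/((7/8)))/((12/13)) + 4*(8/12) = 49979/2772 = 18.03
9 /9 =1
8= 8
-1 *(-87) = 87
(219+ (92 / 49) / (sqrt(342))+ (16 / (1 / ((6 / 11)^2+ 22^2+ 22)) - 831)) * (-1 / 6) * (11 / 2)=-226535 / 33 - 253 * sqrt(38) / 16758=-6864.79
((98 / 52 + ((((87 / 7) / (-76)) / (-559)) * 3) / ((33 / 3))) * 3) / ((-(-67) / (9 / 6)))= 55488087 / 438349912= 0.13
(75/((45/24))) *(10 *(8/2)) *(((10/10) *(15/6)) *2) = 8000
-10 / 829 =-0.01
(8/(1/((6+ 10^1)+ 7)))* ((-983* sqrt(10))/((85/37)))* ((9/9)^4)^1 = -6692264* sqrt(10)/85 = -248974.08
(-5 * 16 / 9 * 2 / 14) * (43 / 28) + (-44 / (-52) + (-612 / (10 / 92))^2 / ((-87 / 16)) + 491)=-24230517123754 / 4156425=-5829653.40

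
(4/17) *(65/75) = 52/255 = 0.20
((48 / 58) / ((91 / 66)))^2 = 2509056 / 6964321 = 0.36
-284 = -284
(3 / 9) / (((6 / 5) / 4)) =10 / 9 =1.11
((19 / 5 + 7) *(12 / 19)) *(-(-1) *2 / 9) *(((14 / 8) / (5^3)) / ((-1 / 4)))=-1008 / 11875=-0.08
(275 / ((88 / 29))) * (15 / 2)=10875 / 16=679.69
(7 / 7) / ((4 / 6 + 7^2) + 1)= 3 / 152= 0.02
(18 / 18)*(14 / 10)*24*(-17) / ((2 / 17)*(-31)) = 24276 / 155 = 156.62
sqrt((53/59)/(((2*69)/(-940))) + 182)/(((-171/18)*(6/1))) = -2*sqrt(728721213)/232047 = -0.23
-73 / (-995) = 73 / 995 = 0.07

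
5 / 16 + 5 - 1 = 69 / 16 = 4.31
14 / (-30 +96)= 7 / 33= 0.21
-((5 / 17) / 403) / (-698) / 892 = 5 / 4265542216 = 0.00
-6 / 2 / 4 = -3 / 4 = -0.75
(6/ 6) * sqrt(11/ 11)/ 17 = 1/ 17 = 0.06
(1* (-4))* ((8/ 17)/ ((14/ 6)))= -96/ 119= -0.81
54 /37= 1.46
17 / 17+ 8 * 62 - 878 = -381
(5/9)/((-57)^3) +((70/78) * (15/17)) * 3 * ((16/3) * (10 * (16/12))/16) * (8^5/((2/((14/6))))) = 148675903486895/368348877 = 403627.95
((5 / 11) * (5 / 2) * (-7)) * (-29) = 5075 / 22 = 230.68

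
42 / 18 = 7 / 3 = 2.33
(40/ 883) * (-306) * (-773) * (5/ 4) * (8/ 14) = 47307600/ 6181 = 7653.71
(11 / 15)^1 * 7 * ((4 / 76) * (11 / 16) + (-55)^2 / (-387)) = -70481411 / 1764720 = -39.94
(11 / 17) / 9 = 0.07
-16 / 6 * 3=-8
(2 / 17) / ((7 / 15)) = 30 / 119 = 0.25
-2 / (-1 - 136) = 2 / 137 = 0.01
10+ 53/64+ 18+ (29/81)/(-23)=3435379/119232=28.81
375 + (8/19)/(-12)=21373/57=374.96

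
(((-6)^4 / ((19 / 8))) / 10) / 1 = 5184 / 95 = 54.57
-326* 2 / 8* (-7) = 1141 / 2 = 570.50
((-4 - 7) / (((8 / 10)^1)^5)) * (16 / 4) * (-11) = 378125 / 256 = 1477.05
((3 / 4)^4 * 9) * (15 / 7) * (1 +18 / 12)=54675 / 3584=15.26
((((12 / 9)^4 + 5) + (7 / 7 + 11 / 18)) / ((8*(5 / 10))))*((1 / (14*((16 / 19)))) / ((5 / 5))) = 30077 / 145152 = 0.21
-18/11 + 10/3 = 56/33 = 1.70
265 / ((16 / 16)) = 265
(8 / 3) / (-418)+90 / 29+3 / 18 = 39563 / 12122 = 3.26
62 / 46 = 31 / 23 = 1.35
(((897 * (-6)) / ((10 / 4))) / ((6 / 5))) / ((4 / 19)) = -8521.50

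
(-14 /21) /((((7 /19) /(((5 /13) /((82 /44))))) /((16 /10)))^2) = -22364672 /41761083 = -0.54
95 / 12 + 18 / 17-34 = -5105 / 204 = -25.02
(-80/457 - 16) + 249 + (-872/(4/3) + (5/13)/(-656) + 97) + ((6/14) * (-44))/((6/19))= -10472928731/27281072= -383.89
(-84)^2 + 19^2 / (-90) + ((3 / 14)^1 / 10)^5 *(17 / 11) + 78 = 37963323527397179 / 5324457600000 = 7129.99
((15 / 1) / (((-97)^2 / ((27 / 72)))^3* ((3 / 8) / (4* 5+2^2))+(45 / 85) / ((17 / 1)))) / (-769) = -117045 / 1480964250779593979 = -0.00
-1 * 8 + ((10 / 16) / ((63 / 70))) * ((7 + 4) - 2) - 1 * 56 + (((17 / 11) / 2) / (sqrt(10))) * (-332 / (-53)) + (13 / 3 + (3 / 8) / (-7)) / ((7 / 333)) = 1411 * sqrt(10) / 2915 + 57171 / 392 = 147.38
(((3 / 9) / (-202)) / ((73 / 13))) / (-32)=13 / 1415616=0.00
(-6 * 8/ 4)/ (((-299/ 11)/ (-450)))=-59400/ 299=-198.66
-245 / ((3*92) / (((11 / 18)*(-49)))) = 132055 / 4968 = 26.58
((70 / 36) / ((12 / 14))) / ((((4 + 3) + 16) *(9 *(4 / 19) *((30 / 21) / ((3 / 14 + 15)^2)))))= 670453 / 79488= 8.43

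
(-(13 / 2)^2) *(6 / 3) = -169 / 2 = -84.50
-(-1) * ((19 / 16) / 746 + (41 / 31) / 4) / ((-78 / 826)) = -50771329 / 14430624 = -3.52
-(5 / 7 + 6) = -47 / 7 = -6.71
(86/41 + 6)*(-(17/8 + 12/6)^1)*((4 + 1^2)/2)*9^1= -123255/164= -751.55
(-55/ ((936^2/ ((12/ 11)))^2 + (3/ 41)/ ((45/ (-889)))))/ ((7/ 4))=-135300/ 2776511195371697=-0.00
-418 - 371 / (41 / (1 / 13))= -223165 / 533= -418.70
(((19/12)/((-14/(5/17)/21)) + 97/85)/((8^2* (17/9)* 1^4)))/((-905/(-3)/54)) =219429/334777600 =0.00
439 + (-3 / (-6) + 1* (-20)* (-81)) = 4119 / 2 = 2059.50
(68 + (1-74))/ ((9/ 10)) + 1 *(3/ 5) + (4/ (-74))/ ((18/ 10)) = -2767/ 555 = -4.99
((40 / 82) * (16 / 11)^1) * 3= 960 / 451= 2.13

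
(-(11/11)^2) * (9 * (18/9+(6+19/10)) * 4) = -1782/5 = -356.40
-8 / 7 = -1.14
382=382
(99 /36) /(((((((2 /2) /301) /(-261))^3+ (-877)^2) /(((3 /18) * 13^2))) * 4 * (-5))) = -300454798097847393 /59667820997835206247680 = -0.00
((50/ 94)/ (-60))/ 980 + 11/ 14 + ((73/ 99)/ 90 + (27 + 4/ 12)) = 4617305587/ 164157840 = 28.13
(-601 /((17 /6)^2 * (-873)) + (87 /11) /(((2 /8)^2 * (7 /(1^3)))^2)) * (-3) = -1876940196 /15109787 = -124.22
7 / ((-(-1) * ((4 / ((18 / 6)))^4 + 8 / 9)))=567 / 328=1.73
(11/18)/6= 0.10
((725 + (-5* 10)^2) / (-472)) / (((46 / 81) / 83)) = -21681675 / 21712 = -998.60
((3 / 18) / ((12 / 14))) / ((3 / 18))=1.17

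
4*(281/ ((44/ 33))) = 843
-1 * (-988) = 988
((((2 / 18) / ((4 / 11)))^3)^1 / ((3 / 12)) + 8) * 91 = 8612513 / 11664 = 738.38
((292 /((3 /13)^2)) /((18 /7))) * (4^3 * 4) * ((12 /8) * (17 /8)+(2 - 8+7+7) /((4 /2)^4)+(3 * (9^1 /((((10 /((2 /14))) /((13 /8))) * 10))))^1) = 4145429392 /2025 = 2047125.63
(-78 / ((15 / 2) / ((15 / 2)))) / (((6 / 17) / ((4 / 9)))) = -98.22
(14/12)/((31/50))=175/93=1.88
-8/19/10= -4/95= -0.04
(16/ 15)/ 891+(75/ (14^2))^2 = 75792781/ 513429840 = 0.15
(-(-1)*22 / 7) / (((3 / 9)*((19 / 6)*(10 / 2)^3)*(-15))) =-132 / 83125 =-0.00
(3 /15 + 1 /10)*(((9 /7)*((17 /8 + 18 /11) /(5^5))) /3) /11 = 2979 /211750000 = 0.00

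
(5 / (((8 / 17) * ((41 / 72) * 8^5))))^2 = 585225 / 1804960006144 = 0.00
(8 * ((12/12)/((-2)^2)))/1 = 2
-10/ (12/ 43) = -215/ 6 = -35.83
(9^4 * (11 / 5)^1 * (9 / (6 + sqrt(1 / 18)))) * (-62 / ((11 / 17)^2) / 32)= -14283539757 / 142340 + 1587059973 * sqrt(2) / 569360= -96405.99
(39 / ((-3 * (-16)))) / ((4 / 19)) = 3.86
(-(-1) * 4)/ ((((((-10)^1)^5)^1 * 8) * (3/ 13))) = -13/ 600000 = -0.00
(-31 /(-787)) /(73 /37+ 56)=0.00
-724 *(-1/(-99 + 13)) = -362/43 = -8.42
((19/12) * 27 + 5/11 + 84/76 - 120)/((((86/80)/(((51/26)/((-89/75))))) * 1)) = 1210172625/10397959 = 116.39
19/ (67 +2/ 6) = 57/ 202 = 0.28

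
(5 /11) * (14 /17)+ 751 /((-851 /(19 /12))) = -1953463 /1909644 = -1.02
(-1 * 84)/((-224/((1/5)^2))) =3/200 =0.02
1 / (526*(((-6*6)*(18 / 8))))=-1 / 42606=-0.00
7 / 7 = 1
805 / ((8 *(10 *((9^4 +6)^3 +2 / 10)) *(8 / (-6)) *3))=-805 / 90625627604224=-0.00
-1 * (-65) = 65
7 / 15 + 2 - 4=-23 / 15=-1.53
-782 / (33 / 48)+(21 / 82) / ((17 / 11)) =-17439187 / 15334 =-1137.29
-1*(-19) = 19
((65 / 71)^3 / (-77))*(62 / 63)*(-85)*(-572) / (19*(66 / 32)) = -1204131760000 / 98964896877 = -12.17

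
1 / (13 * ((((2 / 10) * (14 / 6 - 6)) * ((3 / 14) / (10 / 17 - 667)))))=793030 / 2431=326.22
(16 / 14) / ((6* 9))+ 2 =382 / 189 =2.02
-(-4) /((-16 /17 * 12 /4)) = -17 /12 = -1.42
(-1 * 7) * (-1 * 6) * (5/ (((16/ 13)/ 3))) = 4095/ 8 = 511.88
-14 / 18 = -7 / 9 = -0.78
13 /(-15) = -0.87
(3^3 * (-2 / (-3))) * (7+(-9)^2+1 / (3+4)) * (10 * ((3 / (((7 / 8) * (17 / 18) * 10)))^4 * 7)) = 48350689247232 / 25066740125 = 1928.88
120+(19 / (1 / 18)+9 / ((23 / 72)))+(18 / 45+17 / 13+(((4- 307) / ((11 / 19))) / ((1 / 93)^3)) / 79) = -6922232426808 / 1299155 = -5328257.54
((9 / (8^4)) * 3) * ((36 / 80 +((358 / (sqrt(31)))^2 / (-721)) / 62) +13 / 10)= 124033653 / 11352162304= 0.01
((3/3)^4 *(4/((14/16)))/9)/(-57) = -32/3591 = -0.01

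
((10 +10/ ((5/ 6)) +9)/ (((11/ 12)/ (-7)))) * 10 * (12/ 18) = -17360/ 11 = -1578.18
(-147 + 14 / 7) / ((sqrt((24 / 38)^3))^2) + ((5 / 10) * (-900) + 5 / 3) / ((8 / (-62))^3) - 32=89892551 / 432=208084.61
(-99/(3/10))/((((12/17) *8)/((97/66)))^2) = -13596005/608256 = -22.35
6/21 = 2/7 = 0.29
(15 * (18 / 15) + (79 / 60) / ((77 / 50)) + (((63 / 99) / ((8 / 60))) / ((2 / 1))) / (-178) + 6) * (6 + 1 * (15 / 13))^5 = 9474679616829633 / 20355767432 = 465454.31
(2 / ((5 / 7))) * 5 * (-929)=-13006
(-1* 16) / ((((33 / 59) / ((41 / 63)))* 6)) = -19352 / 6237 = -3.10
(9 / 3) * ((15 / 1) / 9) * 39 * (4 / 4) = 195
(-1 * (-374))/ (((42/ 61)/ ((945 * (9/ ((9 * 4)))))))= 513315/ 4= 128328.75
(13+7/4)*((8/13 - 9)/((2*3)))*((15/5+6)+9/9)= -32155/156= -206.12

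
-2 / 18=-1 / 9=-0.11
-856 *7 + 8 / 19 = -113840 / 19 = -5991.58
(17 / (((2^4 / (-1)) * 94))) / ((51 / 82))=-41 / 2256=-0.02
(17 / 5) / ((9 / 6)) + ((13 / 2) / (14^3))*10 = 94271 / 41160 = 2.29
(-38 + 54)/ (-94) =-8/ 47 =-0.17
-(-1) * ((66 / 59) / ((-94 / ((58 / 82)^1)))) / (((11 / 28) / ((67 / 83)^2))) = -10935204 / 783231077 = -0.01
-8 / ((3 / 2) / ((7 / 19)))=-112 / 57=-1.96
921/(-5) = -921/5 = -184.20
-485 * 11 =-5335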